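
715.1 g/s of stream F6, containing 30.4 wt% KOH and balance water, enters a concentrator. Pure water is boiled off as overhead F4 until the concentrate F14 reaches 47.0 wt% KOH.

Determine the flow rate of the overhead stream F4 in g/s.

252.6 g/s

KOH is conserved: 715.1×0.304 = 217.39 g/s all reports to the concentrate.
Concentrate = 217.39/(target fraction) = 462.53 g/s.
Overhead = 715.1 − 462.53 = 252.57 g/s.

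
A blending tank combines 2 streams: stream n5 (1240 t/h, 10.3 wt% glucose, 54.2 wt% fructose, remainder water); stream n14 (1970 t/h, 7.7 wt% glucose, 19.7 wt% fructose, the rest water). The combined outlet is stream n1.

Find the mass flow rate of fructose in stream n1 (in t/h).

1060 t/h

fructose out = fructose in = 1240×0.542 + 1970×0.197 = 1060.2 t/h.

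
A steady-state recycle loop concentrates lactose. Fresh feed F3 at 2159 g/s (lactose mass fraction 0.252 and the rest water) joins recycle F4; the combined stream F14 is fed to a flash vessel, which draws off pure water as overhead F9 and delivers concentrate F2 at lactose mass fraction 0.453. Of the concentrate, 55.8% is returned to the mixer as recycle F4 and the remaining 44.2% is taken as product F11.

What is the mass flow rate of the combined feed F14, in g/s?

3675 g/s

Overall lactose balance (none leaves overhead): lactose in fresh feed = lactose in product, i.e. 2159×0.252 = (1−0.558)·F2·0.453.
F2 = 544.07/(0.453×0.442) = 2717.3 g/s.
Recycle F4 = 0.558×2717.3 = 1516.2 g/s.
Combined feed F14 = 2159 + 1516.2 = 3675.2 g/s.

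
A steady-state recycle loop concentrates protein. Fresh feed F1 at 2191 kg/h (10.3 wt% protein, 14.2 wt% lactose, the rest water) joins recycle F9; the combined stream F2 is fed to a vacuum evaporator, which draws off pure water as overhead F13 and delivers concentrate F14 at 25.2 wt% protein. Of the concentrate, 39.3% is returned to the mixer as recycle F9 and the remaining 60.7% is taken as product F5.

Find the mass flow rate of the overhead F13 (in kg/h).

1295 kg/h

Overall protein balance (none leaves overhead): protein in fresh feed = protein in product, i.e. 2191×0.103 = (1−0.393)·F14·0.252.
F14 = 225.67/(0.252×0.607) = 1475.3 kg/h.
Recycle F9 = 0.393×1475.3 = 579.81 kg/h.
Combined feed F2 = 2191 + 579.81 = 2770.8 kg/h.
Overhead F13 = F2 − F14 = 2770.8 − 1475.3 = 1295.5 kg/h.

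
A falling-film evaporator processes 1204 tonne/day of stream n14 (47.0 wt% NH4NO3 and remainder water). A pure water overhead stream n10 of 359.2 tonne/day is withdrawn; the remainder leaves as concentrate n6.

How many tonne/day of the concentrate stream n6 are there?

Concentrate = 1204 − 359.2 = 844.8 tonne/day.

844.8 tonne/day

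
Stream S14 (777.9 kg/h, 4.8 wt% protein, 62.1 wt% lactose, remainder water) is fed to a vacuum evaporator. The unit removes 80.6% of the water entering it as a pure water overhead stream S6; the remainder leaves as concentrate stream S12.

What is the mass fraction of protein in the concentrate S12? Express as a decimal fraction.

0.0655

protein is not removed: 777.9×0.048 = 37.339 kg/h of protein enters S12.
water entering = 777.9×0.331 = 257.48 kg/h; overhead removed = 0.806×257.48 = 207.53 kg/h.
Concentrate = 777.9 − 207.53 = 570.37 kg/h.
Mass fraction = 37.339/570.37 = 0.0655.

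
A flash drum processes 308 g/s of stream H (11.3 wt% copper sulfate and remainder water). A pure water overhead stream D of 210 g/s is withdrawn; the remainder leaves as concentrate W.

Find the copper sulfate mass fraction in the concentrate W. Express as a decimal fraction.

0.3551

copper sulfate is not removed: 308×0.113 = 34.804 g/s of copper sulfate enters W.
Concentrate = 308 − 210 = 98 g/s.
Mass fraction = 34.804/98 = 0.3551.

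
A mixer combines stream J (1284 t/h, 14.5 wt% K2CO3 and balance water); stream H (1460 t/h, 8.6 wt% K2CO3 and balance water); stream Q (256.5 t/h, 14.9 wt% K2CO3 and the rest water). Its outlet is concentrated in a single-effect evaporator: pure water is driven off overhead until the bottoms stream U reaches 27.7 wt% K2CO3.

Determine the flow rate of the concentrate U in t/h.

K2CO3 entering = 1284×0.145 + 1460×0.086 + 256.5×0.149 = 349.96 t/h.
All K2CO3 reports to U, so U = 349.96/0.277 = 1263.4 t/h.

1263 t/h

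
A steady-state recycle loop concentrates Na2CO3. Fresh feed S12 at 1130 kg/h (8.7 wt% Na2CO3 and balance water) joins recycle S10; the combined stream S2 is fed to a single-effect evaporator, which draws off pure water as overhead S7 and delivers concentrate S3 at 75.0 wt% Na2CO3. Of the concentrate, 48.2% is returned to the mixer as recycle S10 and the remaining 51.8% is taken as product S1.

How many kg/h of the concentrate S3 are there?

253.1 kg/h

Overall Na2CO3 balance (none leaves overhead): Na2CO3 in fresh feed = Na2CO3 in product, i.e. 1130×0.087 = (1−0.482)·S3·0.750.
S3 = 98.31/(0.750×0.518) = 253.05 kg/h.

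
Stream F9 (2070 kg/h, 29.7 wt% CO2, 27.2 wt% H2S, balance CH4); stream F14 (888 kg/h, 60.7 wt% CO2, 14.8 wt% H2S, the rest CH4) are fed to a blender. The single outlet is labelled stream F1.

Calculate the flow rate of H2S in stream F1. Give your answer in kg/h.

H2S out = H2S in = 2070×0.272 + 888×0.148 = 694.46 kg/h.

694.5 kg/h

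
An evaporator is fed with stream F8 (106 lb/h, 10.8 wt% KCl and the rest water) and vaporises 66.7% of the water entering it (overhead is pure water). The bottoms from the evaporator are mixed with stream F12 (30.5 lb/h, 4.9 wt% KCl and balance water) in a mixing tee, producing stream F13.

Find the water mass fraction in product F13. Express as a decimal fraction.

0.824

Vapour removed = 0.667×0.892×106 = 63.066 lb/h; concentrate = 42.934 lb/h.
water reaching the mixer = 31.486 (from concentrate) + 30.5×0.951 = 60.491 lb/h.
Product flow = 42.934 + 30.5 = 73.434 lb/h; water fraction = 0.824.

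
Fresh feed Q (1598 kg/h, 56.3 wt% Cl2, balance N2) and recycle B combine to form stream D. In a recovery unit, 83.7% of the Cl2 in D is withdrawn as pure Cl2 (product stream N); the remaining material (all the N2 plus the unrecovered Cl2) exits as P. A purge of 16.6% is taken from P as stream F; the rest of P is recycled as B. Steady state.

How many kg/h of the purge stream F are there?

726.5 kg/h

N2 enters only via Q and leaves only via the purge: 1598×0.437 = 0.166×(N2 in P), and the recovery unit passes all N2, so N2 in D = N2 in P = 4206.8 kg/h.
Cl2 in D: m_A = 1598×0.563 + (1−0.166)·(1−0.837)·m_A, so m_A = 899.67/0.8641 = 1041.2 kg/h.
P = (1−0.837)×1041.2 + 4206.8 = 4376.5 kg/h.
Purge F = 0.166×4376.5 = 726.5 kg/h.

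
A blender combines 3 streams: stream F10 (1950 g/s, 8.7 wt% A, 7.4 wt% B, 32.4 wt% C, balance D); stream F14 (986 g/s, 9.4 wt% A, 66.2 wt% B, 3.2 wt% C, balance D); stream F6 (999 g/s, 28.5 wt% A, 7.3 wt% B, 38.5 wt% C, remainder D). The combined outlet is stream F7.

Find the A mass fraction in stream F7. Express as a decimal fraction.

0.139

Total flow out = 1950 + 986 + 999 = 3935 g/s.
A in = 1950×0.087 + 986×0.094 + 999×0.285 = 547.05 g/s.
A mass fraction in F7 = 547.05/3935 = 0.139.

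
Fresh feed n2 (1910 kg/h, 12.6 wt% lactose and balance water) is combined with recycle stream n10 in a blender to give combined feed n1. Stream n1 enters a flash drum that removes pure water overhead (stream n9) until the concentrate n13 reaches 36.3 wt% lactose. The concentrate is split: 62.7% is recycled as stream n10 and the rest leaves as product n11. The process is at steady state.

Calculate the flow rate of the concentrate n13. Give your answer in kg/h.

Overall lactose balance (none leaves overhead): lactose in fresh feed = lactose in product, i.e. 1910×0.126 = (1−0.627)·n13·0.363.
n13 = 240.66/(0.363×0.373) = 1777.4 kg/h.

1777 kg/h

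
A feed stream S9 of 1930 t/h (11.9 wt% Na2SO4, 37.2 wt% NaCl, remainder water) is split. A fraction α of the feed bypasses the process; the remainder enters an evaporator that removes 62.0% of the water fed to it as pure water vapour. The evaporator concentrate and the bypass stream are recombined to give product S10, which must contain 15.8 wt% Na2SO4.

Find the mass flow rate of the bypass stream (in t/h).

420.4 t/h

All 1930×0.119 = 229.67 t/h of Na2SO4 reaches S10, so S10 = 229.67/0.158 = 1453.6 t/h and vapour = 476.39 t/h.
The evaporator receives (1−α)·1930 of feed at 0.509 water and removes 0.620 of that water:
0.620×0.509×(1−α)×1930 = 476.39
(1−α) = 476.39/609.07 = 0.7822;  α = 0.2178.
Bypass flow = 0.2178×1930 = 420.42 t/h.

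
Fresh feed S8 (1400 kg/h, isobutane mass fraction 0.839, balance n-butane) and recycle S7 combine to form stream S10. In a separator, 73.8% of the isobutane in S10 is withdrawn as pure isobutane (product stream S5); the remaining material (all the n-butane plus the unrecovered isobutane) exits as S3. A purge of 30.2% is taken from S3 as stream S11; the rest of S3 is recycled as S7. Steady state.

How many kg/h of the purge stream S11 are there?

339.1 kg/h

n-butane enters only via S8 and leaves only via the purge: 1400×0.161 = 0.302×(n-butane in S3), and the separator passes all n-butane, so n-butane in S10 = n-butane in S3 = 746.36 kg/h.
isobutane in S10: m_A = 1400×0.839 + (1−0.302)·(1−0.738)·m_A, so m_A = 1174.6/0.8171 = 1437.5 kg/h.
S3 = (1−0.738)×1437.5 + 746.36 = 1123 kg/h.
Purge S11 = 0.302×1123 = 339.14 kg/h.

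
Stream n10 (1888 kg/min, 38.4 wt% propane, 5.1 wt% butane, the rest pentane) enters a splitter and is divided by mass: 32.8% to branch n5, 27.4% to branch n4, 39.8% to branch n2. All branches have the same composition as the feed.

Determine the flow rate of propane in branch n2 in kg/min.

Branch n2 total = 0.398×1888 = 751.42 kg/min.
propane in n2 = 0.384×751.42 = 288.55 kg/min.

288.5 kg/min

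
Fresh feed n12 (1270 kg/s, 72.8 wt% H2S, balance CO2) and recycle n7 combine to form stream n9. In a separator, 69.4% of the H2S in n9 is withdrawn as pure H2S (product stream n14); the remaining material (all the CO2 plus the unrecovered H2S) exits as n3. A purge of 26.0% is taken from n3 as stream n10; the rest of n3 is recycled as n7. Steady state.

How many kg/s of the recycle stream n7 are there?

1254 kg/s

CO2 enters only via n12 and leaves only via the purge: 1270×0.272 = 0.260×(CO2 in n3), and the separator passes all CO2, so CO2 in n9 = CO2 in n3 = 1328.6 kg/s.
H2S in n9: m_A = 1270×0.728 + (1−0.260)·(1−0.694)·m_A, so m_A = 924.56/0.7736 = 1195.2 kg/s.
n3 = (1−0.694)×1195.2 + 1328.6 = 1694.3 kg/s.
Recycle n7 = (1−0.260)×1694.3 = 1253.8 kg/s.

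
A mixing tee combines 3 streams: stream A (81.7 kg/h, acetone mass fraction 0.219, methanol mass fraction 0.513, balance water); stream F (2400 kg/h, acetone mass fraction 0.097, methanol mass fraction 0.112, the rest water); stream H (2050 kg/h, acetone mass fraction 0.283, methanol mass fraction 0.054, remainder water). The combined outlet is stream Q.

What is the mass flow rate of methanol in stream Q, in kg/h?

421.4 kg/h

methanol out = methanol in = 81.7×0.513 + 2400×0.112 + 2050×0.054 = 421.41 kg/h.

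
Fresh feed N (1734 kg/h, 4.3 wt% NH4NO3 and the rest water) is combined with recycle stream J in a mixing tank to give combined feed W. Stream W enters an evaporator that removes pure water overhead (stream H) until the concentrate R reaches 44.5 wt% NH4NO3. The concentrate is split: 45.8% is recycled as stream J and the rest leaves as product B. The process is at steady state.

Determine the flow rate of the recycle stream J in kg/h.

141.6 kg/h

Overall NH4NO3 balance (none leaves overhead): NH4NO3 in fresh feed = NH4NO3 in product, i.e. 1734×0.043 = (1−0.458)·R·0.445.
R = 74.562/(0.445×0.542) = 309.14 kg/h.
Recycle J = 0.458×309.14 = 141.59 kg/h.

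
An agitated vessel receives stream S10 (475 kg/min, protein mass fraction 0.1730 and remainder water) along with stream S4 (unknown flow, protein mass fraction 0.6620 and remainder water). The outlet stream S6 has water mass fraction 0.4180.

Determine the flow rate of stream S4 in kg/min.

Let S4 be the unknown flow. Total out = 475 + S4.
water balance: 392.82 + 0.338·S4 = 0.418·(475 + S4)
(0.338 − 0.418)·S4 = 0.418×475 − 392.82 = -194.28
S4 = -194.28 / -0.080 = 2428.4 kg/min

2428 kg/min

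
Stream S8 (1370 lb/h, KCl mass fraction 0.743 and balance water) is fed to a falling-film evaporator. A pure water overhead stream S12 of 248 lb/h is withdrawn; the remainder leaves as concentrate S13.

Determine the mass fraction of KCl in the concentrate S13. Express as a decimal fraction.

KCl is not removed: 1370×0.743 = 1017.9 lb/h of KCl enters S13.
Concentrate = 1370 − 248 = 1122 lb/h.
Mass fraction = 1017.9/1122 = 0.907.

0.907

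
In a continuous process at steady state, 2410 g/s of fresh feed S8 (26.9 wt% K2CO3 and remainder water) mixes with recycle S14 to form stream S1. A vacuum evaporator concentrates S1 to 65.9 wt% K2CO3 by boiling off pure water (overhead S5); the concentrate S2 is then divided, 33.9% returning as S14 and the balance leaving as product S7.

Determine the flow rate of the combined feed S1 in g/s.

Overall K2CO3 balance (none leaves overhead): K2CO3 in fresh feed = K2CO3 in product, i.e. 2410×0.269 = (1−0.339)·S2·0.659.
S2 = 648.29/(0.659×0.661) = 1488.3 g/s.
Recycle S14 = 0.339×1488.3 = 504.52 g/s.
Combined feed S1 = 2410 + 504.52 = 2914.5 g/s.

2915 g/s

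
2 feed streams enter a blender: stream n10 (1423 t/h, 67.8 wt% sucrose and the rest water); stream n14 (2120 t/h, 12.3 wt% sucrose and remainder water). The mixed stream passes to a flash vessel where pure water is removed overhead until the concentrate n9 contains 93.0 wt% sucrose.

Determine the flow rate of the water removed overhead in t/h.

2225 t/h

sucrose entering = 1423×0.678 + 2120×0.123 = 1225.6 t/h.
All sucrose reports to n9, so n9 = 1225.6/0.930 = 1317.8 t/h.
Total feed = 3543 t/h; overhead = 3543 − 1317.8 = 2225.2 t/h.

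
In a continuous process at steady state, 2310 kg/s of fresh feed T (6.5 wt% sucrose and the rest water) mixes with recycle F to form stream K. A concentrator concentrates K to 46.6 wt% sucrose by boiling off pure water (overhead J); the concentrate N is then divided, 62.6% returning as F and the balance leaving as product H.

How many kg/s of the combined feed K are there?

Overall sucrose balance (none leaves overhead): sucrose in fresh feed = sucrose in product, i.e. 2310×0.065 = (1−0.626)·N·0.466.
N = 150.15/(0.466×0.374) = 861.52 kg/s.
Recycle F = 0.626×861.52 = 539.31 kg/s.
Combined feed K = 2310 + 539.31 = 2849.3 kg/s.

2849 kg/s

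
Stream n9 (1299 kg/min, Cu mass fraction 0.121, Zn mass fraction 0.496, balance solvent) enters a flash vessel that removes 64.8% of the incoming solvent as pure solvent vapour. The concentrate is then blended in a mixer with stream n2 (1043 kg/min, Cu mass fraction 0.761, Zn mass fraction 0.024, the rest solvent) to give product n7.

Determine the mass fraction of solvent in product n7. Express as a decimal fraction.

Vapour removed = 0.648×0.383×1299 = 322.39 kg/min; concentrate = 976.61 kg/min.
solvent reaching the mixer = 175.13 (from concentrate) + 1043×0.215 = 399.37 kg/min.
Product flow = 976.61 + 1043 = 2019.6 kg/min; solvent fraction = 0.198.

0.198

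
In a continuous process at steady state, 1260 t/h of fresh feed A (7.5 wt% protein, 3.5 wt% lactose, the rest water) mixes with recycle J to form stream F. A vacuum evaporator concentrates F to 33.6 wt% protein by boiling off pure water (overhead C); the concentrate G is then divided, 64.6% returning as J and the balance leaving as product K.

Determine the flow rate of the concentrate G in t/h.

Overall protein balance (none leaves overhead): protein in fresh feed = protein in product, i.e. 1260×0.075 = (1−0.646)·G·0.336.
G = 94.5/(0.336×0.354) = 794.49 t/h.

794.5 t/h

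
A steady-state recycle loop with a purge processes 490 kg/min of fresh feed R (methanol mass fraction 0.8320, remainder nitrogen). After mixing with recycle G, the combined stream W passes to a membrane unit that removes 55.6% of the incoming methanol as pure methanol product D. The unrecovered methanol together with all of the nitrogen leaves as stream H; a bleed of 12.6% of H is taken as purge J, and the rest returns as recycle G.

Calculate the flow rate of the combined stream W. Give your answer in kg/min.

nitrogen enters only via R and leaves only via the purge: 490×0.168 = 0.126×(nitrogen in H), and the membrane unit passes all nitrogen, so nitrogen in W = nitrogen in H = 653.33 kg/min.
methanol in W: m_A = 490×0.832 + (1−0.126)·(1−0.556)·m_A, so m_A = 407.68/0.6119 = 666.2 kg/min.
W = 666.2 + 653.33 = 1319.5 kg/min.

1320 kg/min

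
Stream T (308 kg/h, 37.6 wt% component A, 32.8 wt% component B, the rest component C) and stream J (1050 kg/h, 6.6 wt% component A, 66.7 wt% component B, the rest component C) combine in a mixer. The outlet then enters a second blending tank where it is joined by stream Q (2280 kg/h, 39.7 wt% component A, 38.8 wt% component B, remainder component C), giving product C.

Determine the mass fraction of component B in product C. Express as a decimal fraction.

0.4634

Overall, product flow = 3638 kg/h.
component B in = 308×0.328 + 1050×0.667 + 2280×0.388 = 1686 kg/h.
component B fraction in C = 0.4634.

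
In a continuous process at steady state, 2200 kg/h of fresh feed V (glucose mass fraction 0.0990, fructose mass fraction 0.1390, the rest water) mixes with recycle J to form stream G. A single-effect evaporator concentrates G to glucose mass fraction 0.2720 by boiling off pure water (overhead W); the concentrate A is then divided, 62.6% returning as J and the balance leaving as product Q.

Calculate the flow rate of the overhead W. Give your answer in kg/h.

1399 kg/h

Overall glucose balance (none leaves overhead): glucose in fresh feed = glucose in product, i.e. 2200×0.099 = (1−0.626)·A·0.272.
A = 217.8/(0.272×0.374) = 2141 kg/h.
Recycle J = 0.626×2141 = 1340.3 kg/h.
Combined feed G = 2200 + 1340.3 = 3540.3 kg/h.
Overhead W = G − A = 3540.3 − 2141 = 1399.3 kg/h.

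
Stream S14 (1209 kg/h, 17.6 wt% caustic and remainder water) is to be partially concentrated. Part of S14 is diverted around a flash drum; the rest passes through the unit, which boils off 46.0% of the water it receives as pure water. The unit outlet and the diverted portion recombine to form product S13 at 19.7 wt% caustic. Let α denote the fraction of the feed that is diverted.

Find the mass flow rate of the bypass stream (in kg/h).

869 kg/h

All 1209×0.176 = 212.78 kg/h of caustic reaches S13, so S13 = 212.78/0.197 = 1080.1 kg/h and vapour = 128.88 kg/h.
The evaporator receives (1−α)·1209 of feed at 0.824 water and removes 0.460 of that water:
0.460×0.824×(1−α)×1209 = 128.88
(1−α) = 128.88/458.26 = 0.2812;  α = 0.7188.
Bypass flow = 0.7188×1209 = 868.99 kg/h.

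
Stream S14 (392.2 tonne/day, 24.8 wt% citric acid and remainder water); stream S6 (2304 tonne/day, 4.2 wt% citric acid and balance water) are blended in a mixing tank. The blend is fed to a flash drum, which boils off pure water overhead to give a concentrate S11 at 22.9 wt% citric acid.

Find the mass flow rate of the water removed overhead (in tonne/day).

citric acid entering = 392.2×0.248 + 2304×0.042 = 194.03 tonne/day.
All citric acid reports to S11, so S11 = 194.03/0.229 = 847.31 tonne/day.
Total feed = 2696.2 tonne/day; overhead = 2696.2 − 847.31 = 1848.9 tonne/day.

1849 tonne/day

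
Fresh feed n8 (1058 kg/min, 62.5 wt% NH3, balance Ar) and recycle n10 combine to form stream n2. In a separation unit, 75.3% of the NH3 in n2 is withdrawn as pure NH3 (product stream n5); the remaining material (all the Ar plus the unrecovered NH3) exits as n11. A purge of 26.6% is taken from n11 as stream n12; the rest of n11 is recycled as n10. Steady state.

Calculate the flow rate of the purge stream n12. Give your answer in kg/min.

449.8 kg/min

Ar enters only via n8 and leaves only via the purge: 1058×0.375 = 0.266×(Ar in n11), and the separation unit passes all Ar, so Ar in n2 = Ar in n11 = 1491.5 kg/min.
NH3 in n2: m_A = 1058×0.625 + (1−0.266)·(1−0.753)·m_A, so m_A = 661.25/0.8187 = 807.68 kg/min.
n11 = (1−0.753)×807.68 + 1491.5 = 1691 kg/min.
Purge n12 = 0.266×1691 = 449.82 kg/min.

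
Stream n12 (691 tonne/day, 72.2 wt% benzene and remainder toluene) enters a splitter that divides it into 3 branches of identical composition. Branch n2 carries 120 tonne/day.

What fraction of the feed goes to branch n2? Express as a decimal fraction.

0.174

Fraction to n2 = 120/691 = 0.1737.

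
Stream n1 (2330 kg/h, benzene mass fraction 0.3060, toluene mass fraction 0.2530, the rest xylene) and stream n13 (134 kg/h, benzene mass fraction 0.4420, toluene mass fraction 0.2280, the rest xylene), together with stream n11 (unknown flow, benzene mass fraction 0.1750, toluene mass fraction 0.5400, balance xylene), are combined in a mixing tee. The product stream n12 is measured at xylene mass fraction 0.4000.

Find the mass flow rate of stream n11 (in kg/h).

Let n11 be the unknown flow. Total out = 2464 + n11.
xylene balance: 1071.8 + 0.285·n11 = 0.400·(2464 + n11)
(0.285 − 0.400)·n11 = 0.400×2464 − 1071.8 = -86.15
n11 = -86.15 / -0.115 = 749.13 kg/h

749.1 kg/h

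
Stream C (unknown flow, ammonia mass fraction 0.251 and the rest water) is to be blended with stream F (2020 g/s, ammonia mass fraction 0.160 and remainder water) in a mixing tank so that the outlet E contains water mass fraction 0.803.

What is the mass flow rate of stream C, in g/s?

1384 g/s

Let C be the unknown flow. Total out = 2020 + C.
water balance: 1696.8 + 0.749·C = 0.803·(2020 + C)
(0.749 − 0.803)·C = 0.803×2020 − 1696.8 = -74.74
C = -74.74 / -0.054 = 1384.1 g/s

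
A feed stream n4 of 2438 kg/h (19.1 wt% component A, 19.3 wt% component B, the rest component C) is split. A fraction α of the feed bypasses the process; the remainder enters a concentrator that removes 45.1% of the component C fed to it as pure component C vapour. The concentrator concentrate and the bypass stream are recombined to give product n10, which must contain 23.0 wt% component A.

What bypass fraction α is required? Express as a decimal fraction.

0.390

All 2438×0.191 = 465.66 kg/h of component A reaches n10, so n10 = 465.66/0.230 = 2024.6 kg/h and vapour = 413.4 kg/h.
The evaporator receives (1−α)·2438 of feed at 0.616 component C and removes 0.451 of that component C:
0.451×0.616×(1−α)×2438 = 413.4
(1−α) = 413.4/677.32 = 0.6104;  α = 0.3896.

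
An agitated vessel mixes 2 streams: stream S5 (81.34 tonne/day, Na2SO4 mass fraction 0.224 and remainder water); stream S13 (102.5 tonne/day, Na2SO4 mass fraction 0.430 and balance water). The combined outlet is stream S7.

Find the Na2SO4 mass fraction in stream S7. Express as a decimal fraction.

Total flow out = 81.34 + 102.5 = 183.84 tonne/day.
Na2SO4 in = 81.34×0.224 + 102.5×0.430 = 62.295 tonne/day.
Na2SO4 mass fraction in S7 = 62.295/183.84 = 0.339.

0.339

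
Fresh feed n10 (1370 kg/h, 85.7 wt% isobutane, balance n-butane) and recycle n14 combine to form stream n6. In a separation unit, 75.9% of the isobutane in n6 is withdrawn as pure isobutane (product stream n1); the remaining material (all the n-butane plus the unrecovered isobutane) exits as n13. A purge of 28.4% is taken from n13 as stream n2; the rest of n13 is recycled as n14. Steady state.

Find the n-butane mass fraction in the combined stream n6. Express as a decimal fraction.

0.3271

n-butane enters only via n10 and leaves only via the purge: 1370×0.143 = 0.284×(n-butane in n13), and the separation unit passes all n-butane, so n-butane in n6 = n-butane in n13 = 689.82 kg/h.
isobutane in n6: m_A = 1370×0.857 + (1−0.284)·(1−0.759)·m_A, so m_A = 1174.1/0.8274 = 1418.9 kg/h.
n6 = 1418.9 + 689.82 = 2108.8 kg/h.
n-butane fraction in n6 = 689.82/2108.8 = 0.3271.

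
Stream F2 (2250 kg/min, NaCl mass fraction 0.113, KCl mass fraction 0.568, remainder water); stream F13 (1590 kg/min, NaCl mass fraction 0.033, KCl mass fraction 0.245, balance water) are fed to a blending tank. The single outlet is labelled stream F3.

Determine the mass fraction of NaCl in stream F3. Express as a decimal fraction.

Total flow out = 2250 + 1590 = 3840 kg/min.
NaCl in = 2250×0.113 + 1590×0.033 = 306.72 kg/min.
NaCl mass fraction in F3 = 306.72/3840 = 0.080.

0.080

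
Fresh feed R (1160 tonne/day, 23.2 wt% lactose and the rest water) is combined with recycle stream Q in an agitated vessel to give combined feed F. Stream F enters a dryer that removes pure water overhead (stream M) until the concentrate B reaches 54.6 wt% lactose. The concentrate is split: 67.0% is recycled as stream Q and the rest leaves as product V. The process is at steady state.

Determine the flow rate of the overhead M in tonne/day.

Overall lactose balance (none leaves overhead): lactose in fresh feed = lactose in product, i.e. 1160×0.232 = (1−0.670)·B·0.546.
B = 269.12/(0.546×0.330) = 1493.6 tonne/day.
Recycle Q = 0.670×1493.6 = 1000.7 tonne/day.
Combined feed F = 1160 + 1000.7 = 2160.7 tonne/day.
Overhead M = F − B = 2160.7 − 1493.6 = 667.11 tonne/day.

667.1 tonne/day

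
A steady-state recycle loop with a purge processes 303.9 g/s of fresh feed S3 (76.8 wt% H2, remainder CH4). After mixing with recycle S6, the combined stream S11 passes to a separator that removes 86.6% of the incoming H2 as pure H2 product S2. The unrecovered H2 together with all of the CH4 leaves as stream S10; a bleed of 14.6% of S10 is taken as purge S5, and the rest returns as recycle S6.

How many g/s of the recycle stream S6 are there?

442.6 g/s

CH4 enters only via S3 and leaves only via the purge: 303.9×0.232 = 0.146×(CH4 in S10), and the separator passes all CH4, so CH4 in S11 = CH4 in S10 = 482.91 g/s.
H2 in S11: m_A = 303.9×0.768 + (1−0.146)·(1−0.866)·m_A, so m_A = 233.4/0.8856 = 263.56 g/s.
S10 = (1−0.866)×263.56 + 482.91 = 518.23 g/s.
Recycle S6 = (1−0.146)×518.23 = 442.57 g/s.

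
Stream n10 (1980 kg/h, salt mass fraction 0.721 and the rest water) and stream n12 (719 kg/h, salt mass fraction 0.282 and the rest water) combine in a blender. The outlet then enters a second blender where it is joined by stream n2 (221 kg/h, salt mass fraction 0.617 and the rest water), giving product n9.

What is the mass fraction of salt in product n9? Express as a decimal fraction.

0.605

Overall, product flow = 2920 kg/h.
salt in = 1980×0.721 + 719×0.282 + 221×0.617 = 1766.7 kg/h.
salt fraction in n9 = 0.605.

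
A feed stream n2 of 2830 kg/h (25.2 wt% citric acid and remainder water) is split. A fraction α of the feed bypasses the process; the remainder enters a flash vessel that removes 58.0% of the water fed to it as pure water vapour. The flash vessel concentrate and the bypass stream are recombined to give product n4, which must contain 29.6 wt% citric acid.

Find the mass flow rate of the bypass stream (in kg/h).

1860 kg/h

All 2830×0.252 = 713.16 kg/h of citric acid reaches n4, so n4 = 713.16/0.296 = 2409.3 kg/h and vapour = 420.68 kg/h.
The evaporator receives (1−α)·2830 of feed at 0.748 water and removes 0.580 of that water:
0.580×0.748×(1−α)×2830 = 420.68
(1−α) = 420.68/1227.8 = 0.3426;  α = 0.6574.
Bypass flow = 0.6574×2830 = 1860.3 kg/h.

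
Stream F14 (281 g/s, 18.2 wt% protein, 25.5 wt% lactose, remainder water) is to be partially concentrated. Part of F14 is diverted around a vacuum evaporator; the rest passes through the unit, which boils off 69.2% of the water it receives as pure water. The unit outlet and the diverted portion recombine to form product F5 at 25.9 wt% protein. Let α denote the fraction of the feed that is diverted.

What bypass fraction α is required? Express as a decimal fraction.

All 281×0.182 = 51.142 g/s of protein reaches F5, so F5 = 51.142/0.259 = 197.46 g/s and vapour = 83.541 g/s.
The evaporator receives (1−α)·281 of feed at 0.563 water and removes 0.692 of that water:
0.692×0.563×(1−α)×281 = 83.541
(1−α) = 83.541/109.48 = 0.7631;  α = 0.2369.

0.237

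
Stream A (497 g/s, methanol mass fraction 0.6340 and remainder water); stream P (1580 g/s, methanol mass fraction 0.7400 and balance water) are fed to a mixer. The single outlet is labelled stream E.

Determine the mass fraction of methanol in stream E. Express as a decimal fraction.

0.7146

Total flow out = 497 + 1580 = 2077 g/s.
methanol in = 497×0.634 + 1580×0.740 = 1484.3 g/s.
methanol mass fraction in E = 1484.3/2077 = 0.7146.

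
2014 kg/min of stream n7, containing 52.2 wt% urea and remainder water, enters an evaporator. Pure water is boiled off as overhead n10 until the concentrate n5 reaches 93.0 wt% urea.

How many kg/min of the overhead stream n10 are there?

883.6 kg/min

urea is conserved: 2014×0.522 = 1051.3 kg/min all reports to the concentrate.
Concentrate = 1051.3/(target fraction) = 1130.4 kg/min.
Overhead = 2014 − 1130.4 = 883.56 kg/min.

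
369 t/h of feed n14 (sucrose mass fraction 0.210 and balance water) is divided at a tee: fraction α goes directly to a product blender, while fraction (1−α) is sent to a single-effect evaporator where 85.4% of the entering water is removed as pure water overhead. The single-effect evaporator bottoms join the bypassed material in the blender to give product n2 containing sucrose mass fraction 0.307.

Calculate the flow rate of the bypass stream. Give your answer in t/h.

196.2 t/h

All 369×0.210 = 77.49 t/h of sucrose reaches n2, so n2 = 77.49/0.307 = 252.41 t/h and vapour = 116.59 t/h.
The evaporator receives (1−α)·369 of feed at 0.790 water and removes 0.854 of that water:
0.854×0.790×(1−α)×369 = 116.59
(1−α) = 116.59/248.95 = 0.4683;  α = 0.5317.
Bypass flow = 0.5317×369 = 196.19 t/h.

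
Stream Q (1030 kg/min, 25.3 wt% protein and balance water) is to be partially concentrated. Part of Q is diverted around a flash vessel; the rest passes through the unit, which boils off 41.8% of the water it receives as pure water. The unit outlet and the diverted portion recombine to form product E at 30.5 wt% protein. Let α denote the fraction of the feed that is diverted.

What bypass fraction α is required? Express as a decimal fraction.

0.454

All 1030×0.253 = 260.59 kg/min of protein reaches E, so E = 260.59/0.305 = 854.39 kg/min and vapour = 175.61 kg/min.
The evaporator receives (1−α)·1030 of feed at 0.747 water and removes 0.418 of that water:
0.418×0.747×(1−α)×1030 = 175.61
(1−α) = 175.61/321.61 = 0.5460;  α = 0.4540.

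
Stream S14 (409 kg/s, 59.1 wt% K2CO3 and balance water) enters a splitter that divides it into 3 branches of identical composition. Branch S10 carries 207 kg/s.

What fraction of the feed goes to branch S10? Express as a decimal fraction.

0.506

Fraction to S10 = 207/409 = 0.5061.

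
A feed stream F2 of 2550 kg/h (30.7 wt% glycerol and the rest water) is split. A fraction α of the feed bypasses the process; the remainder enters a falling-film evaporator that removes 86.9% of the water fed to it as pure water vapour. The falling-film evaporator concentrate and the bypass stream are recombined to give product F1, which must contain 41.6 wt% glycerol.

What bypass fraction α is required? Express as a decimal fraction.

All 2550×0.307 = 782.85 kg/h of glycerol reaches F1, so F1 = 782.85/0.416 = 1881.9 kg/h and vapour = 668.15 kg/h.
The evaporator receives (1−α)·2550 of feed at 0.693 water and removes 0.869 of that water:
0.869×0.693×(1−α)×2550 = 668.15
(1−α) = 668.15/1535.7 = 0.4351;  α = 0.5649.

0.565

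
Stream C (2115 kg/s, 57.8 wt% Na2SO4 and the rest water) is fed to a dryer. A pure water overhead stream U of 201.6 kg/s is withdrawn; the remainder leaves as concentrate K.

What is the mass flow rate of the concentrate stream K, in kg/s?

1913 kg/s

Concentrate = 2115 − 201.6 = 1913.4 kg/s.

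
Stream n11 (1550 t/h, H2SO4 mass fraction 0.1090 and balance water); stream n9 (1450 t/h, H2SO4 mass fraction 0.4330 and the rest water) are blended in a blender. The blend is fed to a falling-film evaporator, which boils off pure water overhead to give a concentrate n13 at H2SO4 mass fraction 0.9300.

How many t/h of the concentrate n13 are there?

H2SO4 entering = 1550×0.109 + 1450×0.433 = 796.8 t/h.
All H2SO4 reports to n13, so n13 = 796.8/0.930 = 856.77 t/h.

856.8 t/h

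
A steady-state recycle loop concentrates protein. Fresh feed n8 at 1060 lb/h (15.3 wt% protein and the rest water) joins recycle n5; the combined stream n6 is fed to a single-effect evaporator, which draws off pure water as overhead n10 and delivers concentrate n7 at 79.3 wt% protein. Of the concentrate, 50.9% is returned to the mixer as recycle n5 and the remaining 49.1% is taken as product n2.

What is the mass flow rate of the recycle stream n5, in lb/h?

212 lb/h

Overall protein balance (none leaves overhead): protein in fresh feed = protein in product, i.e. 1060×0.153 = (1−0.509)·n7·0.793.
n7 = 162.18/(0.793×0.491) = 416.53 lb/h.
Recycle n5 = 0.509×416.53 = 212.01 lb/h.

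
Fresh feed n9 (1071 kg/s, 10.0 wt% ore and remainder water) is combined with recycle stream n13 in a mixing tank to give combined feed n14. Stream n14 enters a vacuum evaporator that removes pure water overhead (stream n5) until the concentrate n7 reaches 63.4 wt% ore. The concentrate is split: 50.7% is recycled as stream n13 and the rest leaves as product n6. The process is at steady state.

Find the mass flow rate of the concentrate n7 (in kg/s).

Overall ore balance (none leaves overhead): ore in fresh feed = ore in product, i.e. 1071×0.100 = (1−0.507)·n7·0.634.
n7 = 107.1/(0.634×0.493) = 342.65 kg/s.

342.7 kg/s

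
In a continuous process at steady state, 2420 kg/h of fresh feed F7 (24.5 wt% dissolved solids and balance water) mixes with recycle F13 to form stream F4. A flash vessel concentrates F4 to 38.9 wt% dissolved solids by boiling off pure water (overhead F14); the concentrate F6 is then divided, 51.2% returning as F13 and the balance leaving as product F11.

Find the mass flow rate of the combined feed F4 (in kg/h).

4019 kg/h

Overall dissolved solids balance (none leaves overhead): dissolved solids in fresh feed = dissolved solids in product, i.e. 2420×0.245 = (1−0.512)·F6·0.389.
F6 = 592.9/(0.389×0.488) = 3123.3 kg/h.
Recycle F13 = 0.512×3123.3 = 1599.1 kg/h.
Combined feed F4 = 2420 + 1599.1 = 4019.1 kg/h.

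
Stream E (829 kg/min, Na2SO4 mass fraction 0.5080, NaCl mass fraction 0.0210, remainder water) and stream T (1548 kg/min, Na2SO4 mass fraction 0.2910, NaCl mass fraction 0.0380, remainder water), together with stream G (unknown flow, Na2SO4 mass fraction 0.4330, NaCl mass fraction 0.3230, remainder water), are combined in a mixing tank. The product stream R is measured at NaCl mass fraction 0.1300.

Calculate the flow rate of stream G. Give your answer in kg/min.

1206 kg/min

Let G be the unknown flow. Total out = 2377 + G.
NaCl balance: 76.233 + 0.323·G = 0.130·(2377 + G)
(0.323 − 0.130)·G = 0.130×2377 − 76.233 = 232.78
G = 232.78 / 0.193 = 1206.1 kg/min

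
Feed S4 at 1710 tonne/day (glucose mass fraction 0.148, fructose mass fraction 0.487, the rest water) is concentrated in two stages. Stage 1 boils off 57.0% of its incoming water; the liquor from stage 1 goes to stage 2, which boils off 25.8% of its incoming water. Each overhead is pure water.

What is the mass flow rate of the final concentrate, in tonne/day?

1285 tonne/day

water in feed = 1710×0.365 = 624.15 tonne/day.
After stage 1: water left = (1−0.570)×624.15 = 268.38; stream total = 1354.2 tonne/day.
After stage 2: water left = (1−0.258)×268.38 = 199.14; final concentrate = 1285 tonne/day.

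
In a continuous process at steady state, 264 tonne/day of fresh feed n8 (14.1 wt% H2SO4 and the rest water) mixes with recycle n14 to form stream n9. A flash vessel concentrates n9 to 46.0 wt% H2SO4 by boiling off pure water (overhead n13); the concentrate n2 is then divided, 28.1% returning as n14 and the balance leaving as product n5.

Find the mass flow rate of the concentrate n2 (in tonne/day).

112.5 tonne/day

Overall H2SO4 balance (none leaves overhead): H2SO4 in fresh feed = H2SO4 in product, i.e. 264×0.141 = (1−0.281)·n2·0.460.
n2 = 37.224/(0.460×0.719) = 112.55 tonne/day.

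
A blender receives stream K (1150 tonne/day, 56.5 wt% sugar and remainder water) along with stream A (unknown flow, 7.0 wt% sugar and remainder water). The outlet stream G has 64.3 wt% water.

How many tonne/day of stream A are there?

Let A be the unknown flow. Total out = 1150 + A.
water balance: 500.25 + 0.930·A = 0.643·(1150 + A)
(0.930 − 0.643)·A = 0.643×1150 − 500.25 = 239.2
A = 239.2 / 0.287 = 833.45 tonne/day

833.4 tonne/day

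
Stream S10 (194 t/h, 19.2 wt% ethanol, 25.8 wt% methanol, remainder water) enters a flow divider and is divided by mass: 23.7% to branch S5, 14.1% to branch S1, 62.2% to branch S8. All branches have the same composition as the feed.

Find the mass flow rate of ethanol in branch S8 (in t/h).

23.17 t/h

Branch S8 total = 0.622×194 = 120.67 t/h.
ethanol in S8 = 0.192×120.67 = 23.168 t/h.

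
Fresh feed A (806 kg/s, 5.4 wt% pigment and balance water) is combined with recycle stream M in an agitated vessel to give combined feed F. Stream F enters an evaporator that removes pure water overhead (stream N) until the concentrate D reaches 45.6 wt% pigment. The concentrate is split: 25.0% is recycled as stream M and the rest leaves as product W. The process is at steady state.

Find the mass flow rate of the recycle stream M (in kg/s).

Overall pigment balance (none leaves overhead): pigment in fresh feed = pigment in product, i.e. 806×0.054 = (1−0.250)·D·0.456.
D = 43.524/(0.456×0.750) = 127.26 kg/s.
Recycle M = 0.250×127.26 = 31.816 kg/s.

31.82 kg/s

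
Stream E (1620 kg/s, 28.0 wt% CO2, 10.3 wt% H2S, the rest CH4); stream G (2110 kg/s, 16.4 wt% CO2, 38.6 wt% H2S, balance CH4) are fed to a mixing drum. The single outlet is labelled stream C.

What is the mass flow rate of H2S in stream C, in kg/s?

H2S out = H2S in = 1620×0.103 + 2110×0.386 = 981.32 kg/s.

981.3 kg/s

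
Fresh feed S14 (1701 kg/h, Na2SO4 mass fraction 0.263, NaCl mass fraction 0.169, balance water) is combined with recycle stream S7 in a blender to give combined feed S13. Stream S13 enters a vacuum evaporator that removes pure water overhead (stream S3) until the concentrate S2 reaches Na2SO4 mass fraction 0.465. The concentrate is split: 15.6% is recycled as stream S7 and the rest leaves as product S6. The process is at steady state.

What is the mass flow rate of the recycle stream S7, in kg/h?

Overall Na2SO4 balance (none leaves overhead): Na2SO4 in fresh feed = Na2SO4 in product, i.e. 1701×0.263 = (1−0.156)·S2·0.465.
S2 = 447.36/(0.465×0.844) = 1139.9 kg/h.
Recycle S7 = 0.156×1139.9 = 177.82 kg/h.

177.8 kg/h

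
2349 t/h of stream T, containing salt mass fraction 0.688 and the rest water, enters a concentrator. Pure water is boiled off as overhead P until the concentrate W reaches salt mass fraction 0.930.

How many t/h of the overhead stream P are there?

salt is conserved: 2349×0.688 = 1616.1 t/h all reports to the concentrate.
Concentrate = 1616.1/(target fraction) = 1737.8 t/h.
Overhead = 2349 − 1737.8 = 611.25 t/h.

611.2 t/h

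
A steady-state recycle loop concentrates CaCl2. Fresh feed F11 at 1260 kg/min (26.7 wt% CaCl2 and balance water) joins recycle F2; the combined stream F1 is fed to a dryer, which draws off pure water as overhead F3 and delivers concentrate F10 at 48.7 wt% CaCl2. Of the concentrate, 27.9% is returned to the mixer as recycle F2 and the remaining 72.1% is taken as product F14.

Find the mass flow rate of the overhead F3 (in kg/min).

569.2 kg/min

Overall CaCl2 balance (none leaves overhead): CaCl2 in fresh feed = CaCl2 in product, i.e. 1260×0.267 = (1−0.279)·F10·0.487.
F10 = 336.42/(0.487×0.721) = 958.11 kg/min.
Recycle F2 = 0.279×958.11 = 267.31 kg/min.
Combined feed F1 = 1260 + 267.31 = 1527.3 kg/min.
Overhead F3 = F1 − F10 = 1527.3 − 958.11 = 569.2 kg/min.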